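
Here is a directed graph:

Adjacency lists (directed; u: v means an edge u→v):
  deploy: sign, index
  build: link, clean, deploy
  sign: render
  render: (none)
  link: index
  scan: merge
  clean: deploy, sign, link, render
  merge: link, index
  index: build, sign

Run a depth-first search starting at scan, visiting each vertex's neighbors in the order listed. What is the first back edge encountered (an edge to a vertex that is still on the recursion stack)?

build→link

DFS from scan (visiting each vertex's neighbors in the order listed); mark gray on enter, black on exit:
scan gray
  merge gray
    link gray
      index gray
        build gray
          build→link: link is gray → back edge
First back edge: build → link.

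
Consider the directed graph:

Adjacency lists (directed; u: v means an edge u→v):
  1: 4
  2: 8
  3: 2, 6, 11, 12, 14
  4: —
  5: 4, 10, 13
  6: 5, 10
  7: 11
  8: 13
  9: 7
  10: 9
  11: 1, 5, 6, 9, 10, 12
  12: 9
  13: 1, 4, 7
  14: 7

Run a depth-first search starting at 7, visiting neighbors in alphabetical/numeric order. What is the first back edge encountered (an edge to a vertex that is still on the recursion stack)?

DFS from 7 (visiting neighbors in alphabetical/numeric order); mark gray on enter, black on exit:
7 gray
  11 gray
    1 gray
      4 gray
      4 black
    1 black
    5 gray
      5→4: 4 black — skip
      10 gray
        9 gray
          9→7: 7 is gray → back edge
First back edge: 9 → 7.

9->7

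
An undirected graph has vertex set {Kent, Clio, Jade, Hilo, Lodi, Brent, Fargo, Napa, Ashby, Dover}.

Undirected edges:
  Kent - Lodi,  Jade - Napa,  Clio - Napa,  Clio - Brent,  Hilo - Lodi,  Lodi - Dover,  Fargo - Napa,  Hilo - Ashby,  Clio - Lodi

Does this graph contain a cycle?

No

DFS, tracking each vertex's parent; an edge to a visited non-parent vertex closes a cycle.
Start from Napa:
visit Napa (parent –)
  visit Clio (parent Napa)
    Clio–Napa: parent, skip
    visit Lodi (parent Clio)
      Lodi–Clio: parent, skip
      visit Dover (parent Lodi)
        Dover–Lodi: parent, skip
      visit Hilo (parent Lodi)
        visit Ashby (parent Hilo)
          Ashby–Hilo: parent, skip
        Hilo–Lodi: parent, skip
      visit Kent (parent Lodi)
        Kent–Lodi: parent, skip
    visit Brent (parent Clio)
      Brent–Clio: parent, skip
  visit Fargo (parent Napa)
    Fargo–Napa: parent, skip
  visit Jade (parent Napa)
    Jade–Napa: parent, skip
No non-parent visited neighbor found — the graph is a forest.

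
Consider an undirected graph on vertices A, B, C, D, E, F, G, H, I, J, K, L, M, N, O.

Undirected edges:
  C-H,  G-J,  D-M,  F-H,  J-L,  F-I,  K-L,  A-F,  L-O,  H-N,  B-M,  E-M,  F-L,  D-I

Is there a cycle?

DFS, tracking each vertex's parent; an edge to a visited non-parent vertex closes a cycle.
Start from D:
visit D (parent –)
  visit M (parent D)
    visit B (parent M)
      B–M: parent, skip
    M–D: parent, skip
    visit E (parent M)
      E–M: parent, skip
  visit I (parent D)
    I–D: parent, skip
    visit F (parent I)
      visit A (parent F)
        A–F: parent, skip
      visit H (parent F)
        H–F: parent, skip
        visit N (parent H)
          N–H: parent, skip
        visit C (parent H)
          C–H: parent, skip
      visit L (parent F)
        visit O (parent L)
          O–L: parent, skip
        visit K (parent L)
          K–L: parent, skip
        L–F: parent, skip
        visit J (parent L)
          visit G (parent J)
            G–J: parent, skip
          J–L: parent, skip
      F–I: parent, skip
No non-parent visited neighbor found — the graph is a forest.

No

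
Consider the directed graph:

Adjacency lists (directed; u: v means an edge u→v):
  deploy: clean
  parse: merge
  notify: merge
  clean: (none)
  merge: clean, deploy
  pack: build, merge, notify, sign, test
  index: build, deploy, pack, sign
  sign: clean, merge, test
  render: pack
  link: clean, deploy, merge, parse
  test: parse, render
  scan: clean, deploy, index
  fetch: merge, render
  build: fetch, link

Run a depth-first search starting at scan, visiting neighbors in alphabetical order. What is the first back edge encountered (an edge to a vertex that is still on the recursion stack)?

pack->build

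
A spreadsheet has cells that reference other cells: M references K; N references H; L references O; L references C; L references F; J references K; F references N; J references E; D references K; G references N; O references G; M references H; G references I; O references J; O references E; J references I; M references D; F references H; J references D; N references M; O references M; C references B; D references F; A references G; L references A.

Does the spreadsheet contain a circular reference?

Yes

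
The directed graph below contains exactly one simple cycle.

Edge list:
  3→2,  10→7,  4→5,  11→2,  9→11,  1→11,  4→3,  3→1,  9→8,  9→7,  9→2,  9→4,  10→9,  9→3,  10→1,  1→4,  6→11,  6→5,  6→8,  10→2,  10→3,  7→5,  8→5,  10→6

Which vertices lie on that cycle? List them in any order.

DFS with gray/black marking from 1:
1 gray
  4 gray
    5 gray
    5 black
    3 gray
      2 gray
      2 black
      3→1: 1 is gray → back edge
Back edge closes the cycle 1 → 4 → 3 → 1; its vertices are {1, 3, 4}.

1, 3, 4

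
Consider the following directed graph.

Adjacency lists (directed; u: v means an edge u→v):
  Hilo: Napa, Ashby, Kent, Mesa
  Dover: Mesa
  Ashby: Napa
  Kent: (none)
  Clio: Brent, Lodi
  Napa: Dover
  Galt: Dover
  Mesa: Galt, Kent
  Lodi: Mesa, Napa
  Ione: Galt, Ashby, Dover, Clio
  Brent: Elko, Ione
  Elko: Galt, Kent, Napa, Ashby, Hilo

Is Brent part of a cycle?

Yes

Brent is on a cycle iff Brent can reach itself via ≥1 edge.
Brent → Ione → Clio → Brent — yes.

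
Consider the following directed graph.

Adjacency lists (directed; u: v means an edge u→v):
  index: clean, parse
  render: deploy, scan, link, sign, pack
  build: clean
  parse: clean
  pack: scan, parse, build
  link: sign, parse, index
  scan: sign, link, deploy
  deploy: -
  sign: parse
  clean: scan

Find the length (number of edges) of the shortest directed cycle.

4

For each vertex v, BFS finds the shortest path from v back to v.
The shortest such closed walk is link → index → clean → scan → link, length 4.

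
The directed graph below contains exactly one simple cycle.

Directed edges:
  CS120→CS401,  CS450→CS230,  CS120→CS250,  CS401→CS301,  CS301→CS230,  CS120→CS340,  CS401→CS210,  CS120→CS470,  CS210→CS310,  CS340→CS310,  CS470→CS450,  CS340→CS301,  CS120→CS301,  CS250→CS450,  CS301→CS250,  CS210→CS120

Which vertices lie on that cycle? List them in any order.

CS120, CS210, CS401

DFS with gray/black marking from CS120:
CS120 gray
  CS250 gray
    CS450 gray
      CS230 gray
      CS230 black
    CS450 black
  CS250 black
  CS401 gray
    CS210 gray
      CS310 gray
      CS310 black
      CS210→CS120: CS120 is gray → back edge
Back edge closes the cycle CS120 → CS401 → CS210 → CS120; its vertices are {CS120, CS210, CS401}.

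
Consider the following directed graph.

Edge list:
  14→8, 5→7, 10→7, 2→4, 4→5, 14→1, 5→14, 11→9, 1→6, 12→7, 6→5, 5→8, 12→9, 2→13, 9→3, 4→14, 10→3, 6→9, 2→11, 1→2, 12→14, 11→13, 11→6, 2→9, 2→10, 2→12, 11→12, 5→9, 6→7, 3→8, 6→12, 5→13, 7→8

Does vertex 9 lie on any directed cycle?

No

9 lies on a cycle iff there is a path from 9 back to itself.
Exploring from 9, it never reaches itself; equivalently, its strongly connected component is a singleton.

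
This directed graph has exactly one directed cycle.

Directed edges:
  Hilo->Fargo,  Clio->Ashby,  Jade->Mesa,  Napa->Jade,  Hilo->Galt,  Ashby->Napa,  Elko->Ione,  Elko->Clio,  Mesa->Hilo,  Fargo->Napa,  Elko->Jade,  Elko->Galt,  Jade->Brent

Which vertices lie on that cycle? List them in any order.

Hilo, Jade, Mesa, Napa, Fargo

DFS with gray/black marking from Jade:
Jade gray
  Mesa gray
    Hilo gray
      Galt gray
      Galt black
      Fargo gray
        Napa gray
          Napa→Jade: Jade is gray → back edge
Back edge closes the cycle Jade → Mesa → Hilo → Fargo → Napa → Jade; its vertices are {Hilo, Jade, Mesa, Napa, Fargo}.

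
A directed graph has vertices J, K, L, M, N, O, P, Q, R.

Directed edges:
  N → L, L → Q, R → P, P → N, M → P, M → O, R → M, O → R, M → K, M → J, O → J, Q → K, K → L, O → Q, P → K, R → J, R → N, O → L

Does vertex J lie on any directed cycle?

J lies on a cycle iff there is a path from J back to itself.
Exploring from J, it never reaches itself; equivalently, its strongly connected component is a singleton.

No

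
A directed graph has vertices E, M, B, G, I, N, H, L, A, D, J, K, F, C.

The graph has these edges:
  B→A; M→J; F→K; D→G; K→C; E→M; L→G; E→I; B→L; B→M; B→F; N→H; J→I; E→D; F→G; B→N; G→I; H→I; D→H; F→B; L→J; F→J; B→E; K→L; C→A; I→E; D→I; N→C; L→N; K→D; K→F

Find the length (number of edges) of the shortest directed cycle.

2

For each vertex v, BFS finds the shortest path from v back to v.
The shortest such closed walk is F → B → F, length 2.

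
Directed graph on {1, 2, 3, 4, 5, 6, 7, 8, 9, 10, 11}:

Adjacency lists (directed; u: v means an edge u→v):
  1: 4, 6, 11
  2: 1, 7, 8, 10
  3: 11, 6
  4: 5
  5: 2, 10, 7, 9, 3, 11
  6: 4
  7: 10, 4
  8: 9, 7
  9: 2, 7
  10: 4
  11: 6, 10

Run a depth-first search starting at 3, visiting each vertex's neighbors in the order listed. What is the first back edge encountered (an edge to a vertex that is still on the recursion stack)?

1->4

DFS from 3 (visiting each vertex's neighbors in the order listed); mark gray on enter, black on exit:
3 gray
  11 gray
    6 gray
      4 gray
        5 gray
          2 gray
            1 gray
              1→4: 4 is gray → back edge
First back edge: 1 → 4.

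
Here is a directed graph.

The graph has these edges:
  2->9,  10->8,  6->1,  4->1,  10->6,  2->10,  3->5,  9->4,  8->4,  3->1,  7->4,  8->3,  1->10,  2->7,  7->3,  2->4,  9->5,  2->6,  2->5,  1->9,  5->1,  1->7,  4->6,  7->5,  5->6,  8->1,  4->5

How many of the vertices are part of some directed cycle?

9

A vertex is on a directed cycle iff it belongs to a strongly connected component of size ≥ 2 (or has a self-loop).
The vertices on cycles are {1, 3, 4, 5, 6, 7, 8, 9, 10} — 9 in total.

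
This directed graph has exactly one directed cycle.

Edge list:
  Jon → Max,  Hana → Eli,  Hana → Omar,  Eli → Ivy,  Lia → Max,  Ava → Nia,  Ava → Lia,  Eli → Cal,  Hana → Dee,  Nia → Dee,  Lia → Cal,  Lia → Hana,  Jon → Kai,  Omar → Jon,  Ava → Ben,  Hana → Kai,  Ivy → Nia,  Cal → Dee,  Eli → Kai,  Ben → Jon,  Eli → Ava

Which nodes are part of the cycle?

DFS with gray/black marking from Ava:
Ava gray
  Nia gray
    Dee gray
    Dee black
  Nia black
  Lia gray
    Max gray
    Max black
    Hana gray
      Hana→Dee: Dee black — skip
      Eli gray
        Ivy gray
          Ivy→Nia: Nia black — skip
        Ivy black
        Kai gray
        Kai black
        Cal gray
          Cal→Dee: Dee black — skip
        Cal black
        Eli→Ava: Ava is gray → back edge
Back edge closes the cycle Ava → Lia → Hana → Eli → Ava; its vertices are {Ava, Eli, Lia, Hana}.

Ava, Eli, Lia, Hana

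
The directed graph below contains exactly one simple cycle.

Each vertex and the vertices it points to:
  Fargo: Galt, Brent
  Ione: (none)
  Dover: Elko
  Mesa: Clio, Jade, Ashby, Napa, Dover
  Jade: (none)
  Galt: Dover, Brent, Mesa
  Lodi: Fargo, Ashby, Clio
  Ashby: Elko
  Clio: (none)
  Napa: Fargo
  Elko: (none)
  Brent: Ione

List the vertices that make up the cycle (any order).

Galt, Mesa, Napa, Fargo

DFS with gray/black marking from Fargo:
Fargo gray
  Galt gray
    Dover gray
      Elko gray
      Elko black
    Dover black
    Brent gray
      Ione gray
      Ione black
    Brent black
    Mesa gray
      Clio gray
      Clio black
      Jade gray
      Jade black
      Ashby gray
        Ashby→Elko: Elko black — skip
      Ashby black
      Napa gray
        Napa→Fargo: Fargo is gray → back edge
Back edge closes the cycle Fargo → Galt → Mesa → Napa → Fargo; its vertices are {Galt, Mesa, Napa, Fargo}.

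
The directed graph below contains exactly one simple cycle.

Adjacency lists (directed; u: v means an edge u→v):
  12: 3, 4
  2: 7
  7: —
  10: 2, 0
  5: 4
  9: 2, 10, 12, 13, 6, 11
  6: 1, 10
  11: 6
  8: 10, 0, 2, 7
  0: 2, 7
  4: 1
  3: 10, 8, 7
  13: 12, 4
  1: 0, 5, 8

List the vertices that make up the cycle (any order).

DFS with gray/black marking from 4:
4 gray
  1 gray
    0 gray
      2 gray
        7 gray
        7 black
      2 black
      0→7: 7 black — skip
    0 black
    5 gray
      5→4: 4 is gray → back edge
Back edge closes the cycle 4 → 1 → 5 → 4; its vertices are {1, 4, 5}.

1, 4, 5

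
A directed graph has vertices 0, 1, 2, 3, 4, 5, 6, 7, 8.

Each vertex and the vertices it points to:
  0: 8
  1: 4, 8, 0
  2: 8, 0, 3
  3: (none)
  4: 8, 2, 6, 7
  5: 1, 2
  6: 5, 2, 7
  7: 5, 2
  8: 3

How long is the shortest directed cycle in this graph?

4

For each vertex v, BFS finds the shortest path from v back to v.
The shortest such closed walk is 6 → 5 → 1 → 4 → 6, length 4.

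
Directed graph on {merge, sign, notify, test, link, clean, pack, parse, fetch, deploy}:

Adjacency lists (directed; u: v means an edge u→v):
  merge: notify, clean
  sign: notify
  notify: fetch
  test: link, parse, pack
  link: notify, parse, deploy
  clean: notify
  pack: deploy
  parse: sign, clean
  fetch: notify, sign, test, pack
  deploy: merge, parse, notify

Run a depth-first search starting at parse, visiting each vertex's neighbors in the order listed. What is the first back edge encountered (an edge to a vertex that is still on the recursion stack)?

fetch->notify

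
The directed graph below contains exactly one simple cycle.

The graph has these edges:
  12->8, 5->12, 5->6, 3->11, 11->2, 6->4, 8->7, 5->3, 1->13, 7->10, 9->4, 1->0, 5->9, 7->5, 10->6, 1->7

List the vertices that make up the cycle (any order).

5, 7, 8, 12

DFS with gray/black marking from 7:
7 gray
  10 gray
    6 gray
      4 gray
      4 black
    6 black
  10 black
  5 gray
    12 gray
      8 gray
        8→7: 7 is gray → back edge
Back edge closes the cycle 7 → 5 → 12 → 8 → 7; its vertices are {5, 7, 8, 12}.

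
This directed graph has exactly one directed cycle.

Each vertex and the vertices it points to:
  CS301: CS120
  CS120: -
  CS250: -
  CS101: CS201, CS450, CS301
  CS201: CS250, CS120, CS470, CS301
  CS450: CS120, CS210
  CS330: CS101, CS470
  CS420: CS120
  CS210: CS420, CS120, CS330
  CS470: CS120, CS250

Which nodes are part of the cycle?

CS101, CS210, CS330, CS450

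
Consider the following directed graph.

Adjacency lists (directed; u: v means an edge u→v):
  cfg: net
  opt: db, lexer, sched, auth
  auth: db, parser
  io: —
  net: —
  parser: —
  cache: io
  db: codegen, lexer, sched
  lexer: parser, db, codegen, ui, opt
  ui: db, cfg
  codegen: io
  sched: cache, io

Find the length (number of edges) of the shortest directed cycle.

For each vertex v, BFS finds the shortest path from v back to v.
The shortest such closed walk is opt → lexer → opt, length 2.

2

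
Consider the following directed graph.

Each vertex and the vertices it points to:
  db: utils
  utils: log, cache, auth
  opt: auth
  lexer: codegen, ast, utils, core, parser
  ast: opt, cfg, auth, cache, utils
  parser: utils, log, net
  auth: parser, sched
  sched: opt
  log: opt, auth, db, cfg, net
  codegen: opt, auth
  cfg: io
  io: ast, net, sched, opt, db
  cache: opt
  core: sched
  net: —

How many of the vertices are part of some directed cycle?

A vertex is on a directed cycle iff it belongs to a strongly connected component of size ≥ 2 (or has a self-loop).
The vertices on cycles are {db, io, ast, cfg, log, opt, auth, cache, sched, utils, parser} — 11 in total.

11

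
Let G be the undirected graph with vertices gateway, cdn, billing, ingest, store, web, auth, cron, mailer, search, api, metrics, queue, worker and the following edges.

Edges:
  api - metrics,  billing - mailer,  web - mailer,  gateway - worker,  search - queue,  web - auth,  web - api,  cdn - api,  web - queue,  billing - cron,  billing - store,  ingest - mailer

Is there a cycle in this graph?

No

DFS, tracking each vertex's parent; an edge to a visited non-parent vertex closes a cycle.
Start from gateway:
visit gateway (parent –)
  visit worker (parent gateway)
    worker–gateway: parent, skip
visit cdn (parent –)
  visit api (parent cdn)
    visit web (parent api)
      web–api: parent, skip
      visit queue (parent web)
        visit search (parent queue)
          search–queue: parent, skip
        queue–web: parent, skip
      visit mailer (parent web)
        visit billing (parent mailer)
          billing–mailer: parent, skip
          visit store (parent billing)
            store–billing: parent, skip
          visit cron (parent billing)
            cron–billing: parent, skip
        mailer–web: parent, skip
        visit ingest (parent mailer)
          ingest–mailer: parent, skip
      visit auth (parent web)
        auth–web: parent, skip
    visit metrics (parent api)
      metrics–api: parent, skip
    api–cdn: parent, skip
No non-parent visited neighbor found — the graph is a forest.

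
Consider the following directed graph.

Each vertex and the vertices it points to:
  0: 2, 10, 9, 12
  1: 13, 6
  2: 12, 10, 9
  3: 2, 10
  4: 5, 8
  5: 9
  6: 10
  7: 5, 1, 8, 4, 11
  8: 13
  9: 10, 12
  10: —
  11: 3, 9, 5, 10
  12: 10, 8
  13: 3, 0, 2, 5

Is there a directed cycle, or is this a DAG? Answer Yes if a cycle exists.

Yes

DFS with white/gray/black marking, starting from 0:
0 gray
  2 gray
    12 gray
      10 gray
      10 black
      8 gray
        13 gray
          3 gray
            3→2: 2 is gray → back edge
Back edge found, so a cycle exists: 2 → 12 → 8 → 13 → 3 → 2.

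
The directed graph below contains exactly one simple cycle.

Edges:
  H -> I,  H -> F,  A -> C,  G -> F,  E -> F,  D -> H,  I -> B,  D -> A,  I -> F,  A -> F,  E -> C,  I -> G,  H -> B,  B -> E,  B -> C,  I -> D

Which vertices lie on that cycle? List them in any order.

D, H, I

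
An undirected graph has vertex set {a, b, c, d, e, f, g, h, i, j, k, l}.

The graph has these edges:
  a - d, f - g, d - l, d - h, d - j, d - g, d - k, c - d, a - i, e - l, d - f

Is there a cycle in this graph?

Yes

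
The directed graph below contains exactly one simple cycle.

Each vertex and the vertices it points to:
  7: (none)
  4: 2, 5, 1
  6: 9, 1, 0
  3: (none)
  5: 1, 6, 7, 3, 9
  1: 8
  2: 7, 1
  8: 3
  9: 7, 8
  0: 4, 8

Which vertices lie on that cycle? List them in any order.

0, 4, 5, 6

DFS with gray/black marking from 4:
4 gray
  2 gray
    7 gray
    7 black
    1 gray
      8 gray
        3 gray
        3 black
      8 black
    1 black
  2 black
  5 gray
    5→1: 1 black — skip
    6 gray
      9 gray
        9→7: 7 black — skip
        9→8: 8 black — skip
      9 black
      6→1: 1 black — skip
      0 gray
        0→4: 4 is gray → back edge
Back edge closes the cycle 4 → 5 → 6 → 0 → 4; its vertices are {0, 4, 5, 6}.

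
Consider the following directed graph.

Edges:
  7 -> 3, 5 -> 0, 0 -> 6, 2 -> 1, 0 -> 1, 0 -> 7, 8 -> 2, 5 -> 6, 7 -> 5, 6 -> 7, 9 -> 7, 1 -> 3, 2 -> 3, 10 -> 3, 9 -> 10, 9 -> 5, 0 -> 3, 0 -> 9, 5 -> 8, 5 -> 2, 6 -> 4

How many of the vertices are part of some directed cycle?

5

A vertex is on a directed cycle iff it belongs to a strongly connected component of size ≥ 2 (or has a self-loop).
The vertices on cycles are {0, 5, 6, 7, 9} — 5 in total.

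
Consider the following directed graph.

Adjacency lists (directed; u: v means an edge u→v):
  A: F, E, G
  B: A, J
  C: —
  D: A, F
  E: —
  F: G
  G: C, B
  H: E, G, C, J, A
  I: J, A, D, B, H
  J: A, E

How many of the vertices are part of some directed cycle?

5

A vertex is on a directed cycle iff it belongs to a strongly connected component of size ≥ 2 (or has a self-loop).
The vertices on cycles are {A, B, F, G, J} — 5 in total.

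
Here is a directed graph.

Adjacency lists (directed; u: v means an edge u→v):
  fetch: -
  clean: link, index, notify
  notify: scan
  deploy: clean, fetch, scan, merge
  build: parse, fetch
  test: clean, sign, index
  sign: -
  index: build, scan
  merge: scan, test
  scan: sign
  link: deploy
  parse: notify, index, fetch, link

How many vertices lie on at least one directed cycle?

8

A vertex is on a directed cycle iff it belongs to a strongly connected component of size ≥ 2 (or has a self-loop).
The vertices on cycles are {link, test, build, clean, index, merge, parse, deploy} — 8 in total.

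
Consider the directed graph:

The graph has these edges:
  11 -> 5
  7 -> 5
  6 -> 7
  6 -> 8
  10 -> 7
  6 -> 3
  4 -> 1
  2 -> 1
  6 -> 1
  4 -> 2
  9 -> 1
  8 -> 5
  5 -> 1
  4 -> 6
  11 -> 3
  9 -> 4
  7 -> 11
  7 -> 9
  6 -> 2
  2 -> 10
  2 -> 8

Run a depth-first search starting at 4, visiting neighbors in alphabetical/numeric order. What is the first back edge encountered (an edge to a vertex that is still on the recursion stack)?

9→4

DFS from 4 (visiting neighbors in alphabetical/numeric order); mark gray on enter, black on exit:
4 gray
  1 gray
  1 black
  2 gray
    2→1: 1 black — skip
    8 gray
      5 gray
        5→1: 1 black — skip
      5 black
    8 black
    10 gray
      7 gray
        7→5: 5 black — skip
        9 gray
          9→1: 1 black — skip
          9→4: 4 is gray → back edge
First back edge: 9 → 4.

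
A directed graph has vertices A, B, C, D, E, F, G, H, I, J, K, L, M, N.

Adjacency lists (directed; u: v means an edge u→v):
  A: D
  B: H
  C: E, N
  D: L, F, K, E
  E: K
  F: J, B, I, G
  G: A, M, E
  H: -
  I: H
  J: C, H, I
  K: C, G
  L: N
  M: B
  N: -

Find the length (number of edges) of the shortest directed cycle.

For each vertex v, BFS finds the shortest path from v back to v.
The shortest such closed walk is G → E → K → G, length 3.

3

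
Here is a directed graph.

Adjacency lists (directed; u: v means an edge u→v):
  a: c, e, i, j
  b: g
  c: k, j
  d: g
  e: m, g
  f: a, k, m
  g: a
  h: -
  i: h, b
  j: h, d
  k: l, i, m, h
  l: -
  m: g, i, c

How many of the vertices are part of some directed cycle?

10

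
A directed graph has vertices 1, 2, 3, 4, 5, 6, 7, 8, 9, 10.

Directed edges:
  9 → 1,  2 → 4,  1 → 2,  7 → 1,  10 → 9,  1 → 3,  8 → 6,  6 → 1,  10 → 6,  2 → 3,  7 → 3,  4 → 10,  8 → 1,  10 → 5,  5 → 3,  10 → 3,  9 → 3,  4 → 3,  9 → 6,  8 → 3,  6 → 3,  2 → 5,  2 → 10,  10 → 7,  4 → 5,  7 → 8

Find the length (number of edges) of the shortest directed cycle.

4

For each vertex v, BFS finds the shortest path from v back to v.
The shortest such closed walk is 2 → 10 → 7 → 1 → 2, length 4.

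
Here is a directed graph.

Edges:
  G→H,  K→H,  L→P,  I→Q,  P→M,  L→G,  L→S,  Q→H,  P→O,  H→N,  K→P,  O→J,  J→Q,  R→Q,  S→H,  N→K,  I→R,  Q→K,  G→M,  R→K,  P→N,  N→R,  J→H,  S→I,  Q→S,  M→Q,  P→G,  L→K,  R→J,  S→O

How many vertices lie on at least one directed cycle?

A vertex is on a directed cycle iff it belongs to a strongly connected component of size ≥ 2 (or has a self-loop).
The vertices on cycles are {G, H, I, J, K, M, N, O, P, Q, R, S} — 12 in total.

12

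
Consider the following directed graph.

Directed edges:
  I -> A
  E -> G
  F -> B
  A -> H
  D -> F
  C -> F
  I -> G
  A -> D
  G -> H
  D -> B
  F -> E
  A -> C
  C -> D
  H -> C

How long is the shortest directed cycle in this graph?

5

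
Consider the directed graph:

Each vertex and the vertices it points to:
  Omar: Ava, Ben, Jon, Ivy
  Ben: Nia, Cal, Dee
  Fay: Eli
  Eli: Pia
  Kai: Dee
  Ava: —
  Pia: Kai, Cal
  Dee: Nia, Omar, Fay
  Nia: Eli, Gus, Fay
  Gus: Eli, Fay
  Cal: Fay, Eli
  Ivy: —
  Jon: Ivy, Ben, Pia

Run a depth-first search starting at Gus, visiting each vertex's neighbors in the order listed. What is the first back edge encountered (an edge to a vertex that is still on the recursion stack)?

Nia→Eli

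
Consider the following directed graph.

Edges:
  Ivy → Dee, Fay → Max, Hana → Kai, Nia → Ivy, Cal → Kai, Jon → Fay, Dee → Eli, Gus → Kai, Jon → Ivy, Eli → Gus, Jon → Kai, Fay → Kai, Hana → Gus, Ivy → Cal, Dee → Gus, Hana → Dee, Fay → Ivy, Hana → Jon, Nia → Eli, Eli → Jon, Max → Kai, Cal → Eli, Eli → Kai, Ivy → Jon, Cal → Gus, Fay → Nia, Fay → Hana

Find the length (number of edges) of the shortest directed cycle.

For each vertex v, BFS finds the shortest path from v back to v.
The shortest such closed walk is Ivy → Jon → Ivy, length 2.

2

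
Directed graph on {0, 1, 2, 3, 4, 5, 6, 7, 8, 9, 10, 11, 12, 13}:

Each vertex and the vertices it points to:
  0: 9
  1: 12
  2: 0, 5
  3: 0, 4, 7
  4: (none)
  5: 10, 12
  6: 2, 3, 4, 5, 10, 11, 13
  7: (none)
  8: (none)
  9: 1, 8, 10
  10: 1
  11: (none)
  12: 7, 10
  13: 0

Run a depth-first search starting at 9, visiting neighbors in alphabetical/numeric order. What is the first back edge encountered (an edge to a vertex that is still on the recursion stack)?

DFS from 9 (visiting neighbors in alphabetical/numeric order); mark gray on enter, black on exit:
9 gray
  1 gray
    12 gray
      7 gray
      7 black
      10 gray
        10→1: 1 is gray → back edge
First back edge: 10 → 1.

10->1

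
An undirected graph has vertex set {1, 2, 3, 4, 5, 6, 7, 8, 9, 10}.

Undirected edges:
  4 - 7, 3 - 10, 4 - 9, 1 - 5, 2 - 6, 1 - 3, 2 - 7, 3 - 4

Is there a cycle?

DFS, tracking each vertex's parent; an edge to a visited non-parent vertex closes a cycle.
Start from 4:
visit 4 (parent –)
  visit 3 (parent 4)
    3–4: parent, skip
    visit 10 (parent 3)
      10–3: parent, skip
    visit 1 (parent 3)
      1–3: parent, skip
      visit 5 (parent 1)
        5–1: parent, skip
  visit 7 (parent 4)
    visit 2 (parent 7)
      2–7: parent, skip
      visit 6 (parent 2)
        6–2: parent, skip
    7–4: parent, skip
  visit 9 (parent 4)
    9–4: parent, skip
visit 8 (parent –)
No non-parent visited neighbor found — the graph is a forest.

No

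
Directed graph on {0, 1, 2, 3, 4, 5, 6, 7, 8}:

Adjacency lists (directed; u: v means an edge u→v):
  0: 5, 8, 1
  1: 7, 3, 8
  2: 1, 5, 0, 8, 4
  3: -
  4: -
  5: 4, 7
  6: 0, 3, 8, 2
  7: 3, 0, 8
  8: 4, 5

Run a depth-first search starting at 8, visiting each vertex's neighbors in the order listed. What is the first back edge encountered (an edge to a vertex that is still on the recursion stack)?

0->5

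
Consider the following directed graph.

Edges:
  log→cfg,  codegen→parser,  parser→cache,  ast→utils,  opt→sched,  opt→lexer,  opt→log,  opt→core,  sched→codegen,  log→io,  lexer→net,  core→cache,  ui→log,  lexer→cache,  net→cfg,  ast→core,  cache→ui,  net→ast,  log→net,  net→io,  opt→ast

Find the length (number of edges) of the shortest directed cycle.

6

For each vertex v, BFS finds the shortest path from v back to v.
The shortest such closed walk is log → net → ast → core → cache → ui → log, length 6.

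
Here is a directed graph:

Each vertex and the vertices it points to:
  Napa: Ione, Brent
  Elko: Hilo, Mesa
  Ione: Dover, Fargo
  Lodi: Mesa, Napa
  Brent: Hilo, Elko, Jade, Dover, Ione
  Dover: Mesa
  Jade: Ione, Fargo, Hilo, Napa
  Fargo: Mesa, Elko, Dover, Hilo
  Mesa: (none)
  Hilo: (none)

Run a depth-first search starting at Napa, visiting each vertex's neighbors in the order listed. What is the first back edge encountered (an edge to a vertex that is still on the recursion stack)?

Jade->Napa

DFS from Napa (visiting each vertex's neighbors in the order listed); mark gray on enter, black on exit:
Napa gray
  Ione gray
    Dover gray
      Mesa gray
      Mesa black
    Dover black
    Fargo gray
      Fargo→Mesa: Mesa black — skip
      Elko gray
        Hilo gray
        Hilo black
        Elko→Mesa: Mesa black — skip
      Elko black
      Fargo→Dover: Dover black — skip
      Fargo→Hilo: Hilo black — skip
    Fargo black
  Ione black
  Brent gray
    Brent→Hilo: Hilo black — skip
    Brent→Elko: Elko black — skip
    Jade gray
      Jade→Ione: Ione black — skip
      Jade→Fargo: Fargo black — skip
      Jade→Hilo: Hilo black — skip
      Jade→Napa: Napa is gray → back edge
First back edge: Jade → Napa.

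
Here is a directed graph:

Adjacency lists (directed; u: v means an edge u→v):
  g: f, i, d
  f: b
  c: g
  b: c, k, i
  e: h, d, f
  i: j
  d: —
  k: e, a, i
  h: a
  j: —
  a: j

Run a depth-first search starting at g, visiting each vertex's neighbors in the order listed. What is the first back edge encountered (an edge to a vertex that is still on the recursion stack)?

c->g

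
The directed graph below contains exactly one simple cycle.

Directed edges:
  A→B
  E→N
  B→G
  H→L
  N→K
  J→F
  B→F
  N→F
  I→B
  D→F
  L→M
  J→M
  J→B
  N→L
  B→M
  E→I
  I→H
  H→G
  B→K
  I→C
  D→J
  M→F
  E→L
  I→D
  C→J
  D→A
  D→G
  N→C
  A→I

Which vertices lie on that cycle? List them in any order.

A, D, I

DFS with gray/black marking from I:
I gray
  D gray
    A gray
      B gray
        F gray
        F black
        K gray
        K black
        G gray
        G black
        M gray
          M→F: F black — skip
        M black
      B black
      A→I: I is gray → back edge
Back edge closes the cycle I → D → A → I; its vertices are {A, D, I}.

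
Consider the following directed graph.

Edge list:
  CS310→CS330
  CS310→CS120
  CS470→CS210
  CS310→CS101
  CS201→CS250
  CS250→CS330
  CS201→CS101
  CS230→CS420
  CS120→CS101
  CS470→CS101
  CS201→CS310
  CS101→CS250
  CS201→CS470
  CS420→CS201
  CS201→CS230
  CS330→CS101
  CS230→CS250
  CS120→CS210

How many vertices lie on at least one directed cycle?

A vertex is on a directed cycle iff it belongs to a strongly connected component of size ≥ 2 (or has a self-loop).
The vertices on cycles are {CS101, CS201, CS230, CS250, CS330, CS420} — 6 in total.

6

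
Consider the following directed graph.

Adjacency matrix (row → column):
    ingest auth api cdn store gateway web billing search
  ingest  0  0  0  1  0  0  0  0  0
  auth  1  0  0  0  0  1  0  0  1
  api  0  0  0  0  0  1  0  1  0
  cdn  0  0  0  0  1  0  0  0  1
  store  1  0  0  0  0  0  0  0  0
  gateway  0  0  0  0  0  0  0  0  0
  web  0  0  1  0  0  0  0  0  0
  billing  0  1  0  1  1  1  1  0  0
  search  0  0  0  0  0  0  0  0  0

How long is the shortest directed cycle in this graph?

For each vertex v, BFS finds the shortest path from v back to v.
The shortest such closed walk is web → api → billing → web, length 3.

3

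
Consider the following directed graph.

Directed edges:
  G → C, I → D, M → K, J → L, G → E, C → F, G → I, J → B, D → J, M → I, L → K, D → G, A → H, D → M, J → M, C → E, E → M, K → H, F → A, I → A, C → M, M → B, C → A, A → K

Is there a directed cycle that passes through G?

Yes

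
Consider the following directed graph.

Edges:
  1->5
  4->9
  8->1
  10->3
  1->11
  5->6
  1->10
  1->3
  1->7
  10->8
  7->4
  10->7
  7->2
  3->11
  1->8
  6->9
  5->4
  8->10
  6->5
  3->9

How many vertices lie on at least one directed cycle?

A vertex is on a directed cycle iff it belongs to a strongly connected component of size ≥ 2 (or has a self-loop).
The vertices on cycles are {1, 5, 6, 8, 10} — 5 in total.

5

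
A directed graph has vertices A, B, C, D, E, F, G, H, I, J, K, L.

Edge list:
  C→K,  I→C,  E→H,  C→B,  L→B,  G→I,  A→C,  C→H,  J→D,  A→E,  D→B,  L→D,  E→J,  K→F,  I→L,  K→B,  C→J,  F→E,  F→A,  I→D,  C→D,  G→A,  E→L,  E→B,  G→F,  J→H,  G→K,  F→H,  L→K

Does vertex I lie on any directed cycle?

No

I lies on a cycle iff there is a path from I back to itself.
Exploring from I, it never reaches itself; equivalently, its strongly connected component is a singleton.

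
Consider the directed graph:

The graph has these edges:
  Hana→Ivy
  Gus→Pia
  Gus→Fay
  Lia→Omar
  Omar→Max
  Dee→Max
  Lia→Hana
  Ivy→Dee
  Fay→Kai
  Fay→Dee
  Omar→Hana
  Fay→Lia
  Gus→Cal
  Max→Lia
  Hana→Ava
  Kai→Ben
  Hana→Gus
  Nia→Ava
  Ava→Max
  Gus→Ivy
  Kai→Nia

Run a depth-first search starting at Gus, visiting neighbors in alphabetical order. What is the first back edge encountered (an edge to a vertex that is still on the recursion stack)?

Ava->Max

DFS from Gus (visiting neighbors in alphabetical order); mark gray on enter, black on exit:
Gus gray
  Cal gray
  Cal black
  Fay gray
    Dee gray
      Max gray
        Lia gray
          Hana gray
            Ava gray
              Ava→Max: Max is gray → back edge
First back edge: Ava → Max.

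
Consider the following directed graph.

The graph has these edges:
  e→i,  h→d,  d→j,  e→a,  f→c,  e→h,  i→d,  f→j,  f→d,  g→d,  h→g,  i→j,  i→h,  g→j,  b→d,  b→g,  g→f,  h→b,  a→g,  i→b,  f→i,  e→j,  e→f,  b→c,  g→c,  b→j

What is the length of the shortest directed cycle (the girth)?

4

For each vertex v, BFS finds the shortest path from v back to v.
The shortest such closed walk is h → g → f → i → h, length 4.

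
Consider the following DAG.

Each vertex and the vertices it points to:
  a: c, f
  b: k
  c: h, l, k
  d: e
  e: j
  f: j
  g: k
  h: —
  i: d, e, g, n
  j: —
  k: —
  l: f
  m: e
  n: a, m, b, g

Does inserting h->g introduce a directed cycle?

No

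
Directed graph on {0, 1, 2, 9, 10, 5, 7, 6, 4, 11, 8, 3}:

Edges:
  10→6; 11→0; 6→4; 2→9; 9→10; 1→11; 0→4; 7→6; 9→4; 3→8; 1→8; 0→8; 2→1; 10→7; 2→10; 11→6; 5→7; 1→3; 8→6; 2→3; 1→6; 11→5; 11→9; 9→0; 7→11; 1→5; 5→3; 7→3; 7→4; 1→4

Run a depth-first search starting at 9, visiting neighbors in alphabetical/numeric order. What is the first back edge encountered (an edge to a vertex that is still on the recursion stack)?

5→7

DFS from 9 (visiting neighbors in alphabetical/numeric order); mark gray on enter, black on exit:
9 gray
  0 gray
    4 gray
    4 black
    8 gray
      6 gray
        6→4: 4 black — skip
      6 black
    8 black
  0 black
  9→4: 4 black — skip
  10 gray
    10→6: 6 black — skip
    7 gray
      3 gray
        3→8: 8 black — skip
      3 black
      7→4: 4 black — skip
      7→6: 6 black — skip
      11 gray
        11→0: 0 black — skip
        5 gray
          5→3: 3 black — skip
          5→7: 7 is gray → back edge
First back edge: 5 → 7.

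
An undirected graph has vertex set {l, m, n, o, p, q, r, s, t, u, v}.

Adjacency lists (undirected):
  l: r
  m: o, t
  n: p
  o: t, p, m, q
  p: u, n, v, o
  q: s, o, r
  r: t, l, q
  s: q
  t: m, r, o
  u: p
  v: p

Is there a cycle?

Yes

DFS, tracking each vertex's parent; an edge to a visited non-parent vertex closes a cycle.
Start from p:
visit p (parent –)
  visit u (parent p)
    u–p: parent, skip
  visit n (parent p)
    n–p: parent, skip
  visit v (parent p)
    v–p: parent, skip
  visit o (parent p)
    visit t (parent o)
      visit m (parent t)
        m–o: o visited and ≠ parent → cycle
Cycle: o – t – m – o.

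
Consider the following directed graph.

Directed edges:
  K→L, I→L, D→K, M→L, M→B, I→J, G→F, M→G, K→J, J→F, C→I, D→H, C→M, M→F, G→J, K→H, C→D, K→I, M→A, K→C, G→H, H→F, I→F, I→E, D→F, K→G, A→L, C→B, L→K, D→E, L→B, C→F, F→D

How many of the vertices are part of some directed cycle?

A vertex is on a directed cycle iff it belongs to a strongly connected component of size ≥ 2 (or has a self-loop).
The vertices on cycles are {A, C, D, F, G, H, I, J, K, L, M} — 11 in total.

11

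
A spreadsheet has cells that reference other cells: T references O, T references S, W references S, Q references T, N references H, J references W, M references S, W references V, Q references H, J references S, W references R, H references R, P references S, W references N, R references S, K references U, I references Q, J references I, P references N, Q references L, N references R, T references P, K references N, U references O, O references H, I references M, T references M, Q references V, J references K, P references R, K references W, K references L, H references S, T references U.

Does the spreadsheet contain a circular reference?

DFS with white/gray/black marking, starting from N:
N gray
  R gray
    S gray
    S black
  R black
  H gray
    H→S: S black — skip
    H→R: R black — skip
  H black
N black
I gray
  M gray
    M→S: S black — skip
  M black
  Q gray
    Q→H: H black — skip
    T gray
      T→S: S black — skip
      O gray
        O→H: H black — skip
      O black
      U gray
        U→O: O black — skip
      U black
      P gray
        P→N: N black — skip
        P→S: S black — skip
        P→R: R black — skip
      P black
      T→M: M black — skip
    T black
    L gray
    L black
    V gray
    V black
  Q black
I black
J gray
  J→I: I black — skip
  K gray
    K→L: L black — skip
    K→N: N black — skip
    W gray
      W→V: V black — skip
      W→S: S black — skip
      W→R: R black — skip
      W→N: N black — skip
    W black
    K→U: U black — skip
  K black
  J→W: W black — skip
  J→S: S black — skip
J black
Every edge goes to a white or black vertex — no back edge, so the graph is acyclic.

No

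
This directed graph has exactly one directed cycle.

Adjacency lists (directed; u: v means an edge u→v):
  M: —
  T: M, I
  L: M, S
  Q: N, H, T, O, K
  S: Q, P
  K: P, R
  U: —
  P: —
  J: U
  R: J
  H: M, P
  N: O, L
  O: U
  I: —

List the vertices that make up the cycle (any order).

L, N, Q, S

DFS with gray/black marking from Q:
Q gray
  N gray
    O gray
      U gray
      U black
    O black
    L gray
      M gray
      M black
      S gray
        S→Q: Q is gray → back edge
Back edge closes the cycle Q → N → L → S → Q; its vertices are {L, N, Q, S}.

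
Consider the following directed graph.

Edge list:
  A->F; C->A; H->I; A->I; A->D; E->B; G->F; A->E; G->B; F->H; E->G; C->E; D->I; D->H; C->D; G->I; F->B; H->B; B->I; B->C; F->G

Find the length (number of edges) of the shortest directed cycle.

2

For each vertex v, BFS finds the shortest path from v back to v.
The shortest such closed walk is F → G → F, length 2.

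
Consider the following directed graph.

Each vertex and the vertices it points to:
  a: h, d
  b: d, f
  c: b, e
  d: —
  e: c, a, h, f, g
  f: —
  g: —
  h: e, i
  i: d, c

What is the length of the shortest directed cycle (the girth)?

For each vertex v, BFS finds the shortest path from v back to v.
The shortest such closed walk is c → e → c, length 2.

2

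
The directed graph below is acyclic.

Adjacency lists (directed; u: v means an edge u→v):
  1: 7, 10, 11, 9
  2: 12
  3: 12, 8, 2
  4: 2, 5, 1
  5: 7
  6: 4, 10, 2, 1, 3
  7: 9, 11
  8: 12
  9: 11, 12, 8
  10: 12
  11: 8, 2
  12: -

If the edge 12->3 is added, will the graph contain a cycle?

Adding 12→3 creates a cycle iff 3 can already reach 12.
Path from 3: 3 → 12.
So 3 → … → 12 → 3 is a cycle.

Yes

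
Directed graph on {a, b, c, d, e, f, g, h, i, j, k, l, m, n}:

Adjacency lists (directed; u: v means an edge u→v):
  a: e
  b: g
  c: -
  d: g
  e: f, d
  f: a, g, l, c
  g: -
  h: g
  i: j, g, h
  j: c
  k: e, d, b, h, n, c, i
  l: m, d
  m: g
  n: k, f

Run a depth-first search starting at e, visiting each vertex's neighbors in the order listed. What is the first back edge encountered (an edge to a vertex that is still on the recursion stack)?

DFS from e (visiting each vertex's neighbors in the order listed); mark gray on enter, black on exit:
e gray
  f gray
    a gray
      a→e: e is gray → back edge
First back edge: a → e.

a→e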